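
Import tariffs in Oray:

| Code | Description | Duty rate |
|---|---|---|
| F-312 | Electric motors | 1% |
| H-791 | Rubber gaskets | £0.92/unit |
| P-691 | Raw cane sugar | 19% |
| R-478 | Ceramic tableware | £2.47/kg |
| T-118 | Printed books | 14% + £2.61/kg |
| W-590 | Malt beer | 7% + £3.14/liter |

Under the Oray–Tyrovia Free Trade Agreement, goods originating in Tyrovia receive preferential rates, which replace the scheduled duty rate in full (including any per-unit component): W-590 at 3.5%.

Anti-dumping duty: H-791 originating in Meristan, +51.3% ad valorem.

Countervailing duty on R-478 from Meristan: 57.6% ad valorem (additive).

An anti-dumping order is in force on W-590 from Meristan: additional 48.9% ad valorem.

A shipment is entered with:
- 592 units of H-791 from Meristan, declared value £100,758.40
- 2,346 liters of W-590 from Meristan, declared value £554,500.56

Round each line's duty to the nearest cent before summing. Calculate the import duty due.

£369,565.95

Line 1 (H-791, Meristan, 592 units, £100,758.40):
Base rate for H-791 is £0.92/unit.
Additional duty on H-791 from Meristan: +51.3% ad valorem. Applied ad valorem rate = 51.3%.
Duty = £100,758.40 × 51.3% + 592 × £0.92 = £52,233.70.
Line 2 (W-590, Meristan, 2,346 liters, £554,500.56):
Base rate for W-590 is 7% + £3.14/liter.
W-590 has an FTA preferential rate, but origin Meristan is not Tyrovia; base rate stands.
Additional duty on W-590 from Meristan: +48.9%. Applied ad valorem rate: 7% + 48.9% = 55.9%.
Duty = £554,500.56 × 55.9% + 2,346 × £3.14 = £317,332.25.
Total = £52,233.70 + £317,332.25 = £369,565.95.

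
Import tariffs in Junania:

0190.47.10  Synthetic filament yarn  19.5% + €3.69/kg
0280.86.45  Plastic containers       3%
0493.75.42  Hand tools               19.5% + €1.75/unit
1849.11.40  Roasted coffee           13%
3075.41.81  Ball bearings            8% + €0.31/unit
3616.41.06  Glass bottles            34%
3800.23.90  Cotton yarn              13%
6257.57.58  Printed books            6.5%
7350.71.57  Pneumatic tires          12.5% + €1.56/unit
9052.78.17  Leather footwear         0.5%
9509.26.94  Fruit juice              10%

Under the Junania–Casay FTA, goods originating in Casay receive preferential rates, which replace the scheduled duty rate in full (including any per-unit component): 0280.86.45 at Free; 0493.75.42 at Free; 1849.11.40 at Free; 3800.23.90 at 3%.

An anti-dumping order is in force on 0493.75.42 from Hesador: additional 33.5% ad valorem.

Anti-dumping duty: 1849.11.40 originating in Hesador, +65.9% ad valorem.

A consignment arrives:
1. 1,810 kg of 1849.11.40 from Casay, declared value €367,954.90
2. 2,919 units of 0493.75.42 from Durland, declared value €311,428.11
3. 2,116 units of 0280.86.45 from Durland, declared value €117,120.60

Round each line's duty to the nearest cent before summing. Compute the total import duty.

Line 1 (1849.11.40, Casay, 1,810 kg, €367,954.90):
Base rate for 1849.11.40 is 13%.
Origin Casay qualifies under the Junania–Casay agreement and 1849.11.40 is covered: preferential rate Free applies instead.
The additional-duty order on 1849.11.40 targets Hesador, not Casay; it does not apply.
Duty = €367,954.90 × 0% = €0.00.
Line 2 (0493.75.42, Durland, 2,919 units, €311,428.11):
Base rate for 0493.75.42 is 19.5% + €1.75/unit.
0493.75.42 has an FTA preferential rate, but origin Durland is not Casay; base rate stands.
The additional-duty order on 0493.75.42 targets Hesador, not Durland; it does not apply.
Duty = €311,428.11 × 19.5% + 2,919 × €1.75 = €65,836.73.
Line 3 (0280.86.45, Durland, 2,116 units, €117,120.60):
Base rate for 0280.86.45 is 3%.
0280.86.45 has an FTA preferential rate, but origin Durland is not Casay; base rate stands.
Duty = €117,120.60 × 3% = €3,513.62.
Total = €0.00 + €65,836.73 + €3,513.62 = €69,350.35.

€69,350.35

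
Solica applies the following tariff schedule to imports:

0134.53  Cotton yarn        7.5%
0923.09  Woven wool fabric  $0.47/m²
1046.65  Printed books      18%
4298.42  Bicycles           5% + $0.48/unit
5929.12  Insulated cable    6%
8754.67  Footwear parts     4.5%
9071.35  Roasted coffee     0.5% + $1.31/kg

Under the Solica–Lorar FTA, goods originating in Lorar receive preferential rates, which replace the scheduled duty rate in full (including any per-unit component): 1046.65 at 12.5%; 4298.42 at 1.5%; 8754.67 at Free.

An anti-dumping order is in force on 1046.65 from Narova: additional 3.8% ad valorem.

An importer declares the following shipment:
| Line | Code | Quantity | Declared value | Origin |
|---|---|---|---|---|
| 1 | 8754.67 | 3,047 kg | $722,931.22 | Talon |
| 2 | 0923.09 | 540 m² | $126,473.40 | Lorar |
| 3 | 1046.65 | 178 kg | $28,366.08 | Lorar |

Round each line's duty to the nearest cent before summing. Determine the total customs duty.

$36,331.46

Line 1 (8754.67, Talon, 3,047 kg, $722,931.22):
Base rate for 8754.67 is 4.5%.
8754.67 has an FTA preferential rate, but origin Talon is not Lorar; base rate stands.
Duty = $722,931.22 × 4.5% = $32,531.90.
Line 2 (0923.09, Lorar, 540 m², $126,473.40):
Base rate for 0923.09 is $0.47/m².
Origin Lorar is the FTA partner but 0923.09 is not on the preference list; base rate stands.
Duty = 540 × $0.47 = $253.80.
Line 3 (1046.65, Lorar, 178 kg, $28,366.08):
Base rate for 1046.65 is 18%.
Origin Lorar qualifies under the Solica–Lorar agreement and 1046.65 is covered: preferential rate 12.5% applies instead.
The additional-duty order on 1046.65 targets Narova, not Lorar; it does not apply.
Duty = $28,366.08 × 12.5% = $3,545.76.
Total = $32,531.90 + $253.80 + $3,545.76 = $36,331.46.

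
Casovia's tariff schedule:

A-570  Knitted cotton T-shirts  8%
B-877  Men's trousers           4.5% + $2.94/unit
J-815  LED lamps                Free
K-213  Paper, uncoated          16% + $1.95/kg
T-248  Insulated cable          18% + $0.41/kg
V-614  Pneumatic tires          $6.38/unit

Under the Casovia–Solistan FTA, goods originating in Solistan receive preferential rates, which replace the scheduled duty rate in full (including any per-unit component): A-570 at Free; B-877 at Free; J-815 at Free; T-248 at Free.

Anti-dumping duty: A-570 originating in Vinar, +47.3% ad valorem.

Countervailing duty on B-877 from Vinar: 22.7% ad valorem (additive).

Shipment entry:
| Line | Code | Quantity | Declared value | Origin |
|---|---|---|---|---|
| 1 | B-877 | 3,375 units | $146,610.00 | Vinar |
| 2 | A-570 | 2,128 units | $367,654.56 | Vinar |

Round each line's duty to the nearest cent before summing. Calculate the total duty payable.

Line 1 (B-877, Vinar, 3,375 units, $146,610.00):
Base rate for B-877 is 4.5% + $2.94/unit.
B-877 has an FTA preferential rate, but origin Vinar is not Solistan; base rate stands.
Additional duty on B-877 from Vinar: +22.7%. Applied ad valorem rate: 4.5% + 22.7% = 27.2%.
Duty = $146,610.00 × 27.2% + 3,375 × $2.94 = $49,800.42.
Line 2 (A-570, Vinar, 2,128 units, $367,654.56):
Base rate for A-570 is 8%.
A-570 has an FTA preferential rate, but origin Vinar is not Solistan; base rate stands.
Additional duty on A-570 from Vinar: +47.3%. Applied ad valorem rate: 8% + 47.3% = 55.3%.
Duty = $367,654.56 × 55.3% = $203,312.97.
Total = $49,800.42 + $203,312.97 = $253,113.39.

$253,113.39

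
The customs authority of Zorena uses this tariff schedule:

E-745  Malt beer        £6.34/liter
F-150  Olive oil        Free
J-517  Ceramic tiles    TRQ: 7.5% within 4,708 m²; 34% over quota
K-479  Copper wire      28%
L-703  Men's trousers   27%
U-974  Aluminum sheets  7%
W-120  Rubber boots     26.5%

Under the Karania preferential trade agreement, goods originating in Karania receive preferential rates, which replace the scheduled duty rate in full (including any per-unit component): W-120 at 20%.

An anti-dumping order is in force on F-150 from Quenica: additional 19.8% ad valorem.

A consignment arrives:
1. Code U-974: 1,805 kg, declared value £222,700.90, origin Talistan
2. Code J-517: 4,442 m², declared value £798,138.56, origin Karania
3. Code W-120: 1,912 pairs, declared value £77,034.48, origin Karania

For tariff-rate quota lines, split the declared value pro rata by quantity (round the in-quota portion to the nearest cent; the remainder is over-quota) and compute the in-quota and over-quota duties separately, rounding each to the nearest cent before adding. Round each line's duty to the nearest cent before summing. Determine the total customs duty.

Line 1 (U-974, Talistan, 1,805 kg, £222,700.90):
Base rate for U-974 is 7%.
Duty = £222,700.90 × 7% = £15,589.06.
Line 2 (J-517, Karania, 4,442 m², £798,138.56):
Code J-517 is under a tariff-rate quota (threshold 4,708 m²). Quantity 4,442 m² is within the quota, so the in-quota rate 7.5% applies to the full value.
Duty = £798,138.56 × 7.5% = £59,860.39.
Line 3 (W-120, Karania, 1,912 pairs, £77,034.48):
Base rate for W-120 is 26.5%.
Origin Karania qualifies under the Zorena–Karania agreement and W-120 is covered: preferential rate 20% applies instead.
Duty = £77,034.48 × 20% = £15,406.90.
Total = £15,589.06 + £59,860.39 + £15,406.90 = £90,856.35.

£90,856.35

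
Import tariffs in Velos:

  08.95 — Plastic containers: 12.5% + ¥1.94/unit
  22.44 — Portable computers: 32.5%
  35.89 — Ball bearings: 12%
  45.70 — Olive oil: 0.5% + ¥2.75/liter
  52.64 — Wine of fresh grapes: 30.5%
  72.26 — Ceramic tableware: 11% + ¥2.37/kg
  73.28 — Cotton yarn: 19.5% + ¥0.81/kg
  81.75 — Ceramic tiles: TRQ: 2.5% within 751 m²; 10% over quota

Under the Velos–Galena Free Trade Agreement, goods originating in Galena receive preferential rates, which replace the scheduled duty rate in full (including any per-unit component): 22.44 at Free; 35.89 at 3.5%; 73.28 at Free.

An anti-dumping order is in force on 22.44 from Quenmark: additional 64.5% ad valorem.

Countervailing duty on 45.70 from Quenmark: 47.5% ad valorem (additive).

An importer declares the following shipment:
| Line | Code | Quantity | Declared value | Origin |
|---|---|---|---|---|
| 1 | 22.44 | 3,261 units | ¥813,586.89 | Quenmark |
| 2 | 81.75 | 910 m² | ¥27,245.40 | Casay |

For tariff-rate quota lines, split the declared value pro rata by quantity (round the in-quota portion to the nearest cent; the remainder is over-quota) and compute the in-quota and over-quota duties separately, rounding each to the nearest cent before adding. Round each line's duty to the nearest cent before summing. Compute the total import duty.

¥790,217.45

Line 1 (22.44, Quenmark, 3,261 units, ¥813,586.89):
Base rate for 22.44 is 32.5%.
22.44 has an FTA preferential rate, but origin Quenmark is not Galena; base rate stands.
Additional duty on 22.44 from Quenmark: +64.5%. Applied ad valorem rate: 32.5% + 64.5% = 97%.
Duty = ¥813,586.89 × 97% = ¥789,179.28.
Line 2 (81.75, Casay, 910 m², ¥27,245.40):
Code 81.75 is under a tariff-rate quota (threshold 751 m²). In-quota: 751 m² at 2.5%; over-quota: 159 m² at 10%.
Pro-rata value split: in-quota = ¥27,245.40 × 751/910 = ¥22,484.94; over-quota = ¥27,245.40 − ¥22,484.94 = ¥4,760.46.
In-quota duty = ¥22,484.94 × 2.5% = ¥562.12. Over-quota duty = ¥4,760.46 × 10% = ¥476.05.
Line duty = ¥562.12 + ¥476.05 = ¥1,038.17.
Total = ¥789,179.28 + ¥1,038.17 = ¥790,217.45.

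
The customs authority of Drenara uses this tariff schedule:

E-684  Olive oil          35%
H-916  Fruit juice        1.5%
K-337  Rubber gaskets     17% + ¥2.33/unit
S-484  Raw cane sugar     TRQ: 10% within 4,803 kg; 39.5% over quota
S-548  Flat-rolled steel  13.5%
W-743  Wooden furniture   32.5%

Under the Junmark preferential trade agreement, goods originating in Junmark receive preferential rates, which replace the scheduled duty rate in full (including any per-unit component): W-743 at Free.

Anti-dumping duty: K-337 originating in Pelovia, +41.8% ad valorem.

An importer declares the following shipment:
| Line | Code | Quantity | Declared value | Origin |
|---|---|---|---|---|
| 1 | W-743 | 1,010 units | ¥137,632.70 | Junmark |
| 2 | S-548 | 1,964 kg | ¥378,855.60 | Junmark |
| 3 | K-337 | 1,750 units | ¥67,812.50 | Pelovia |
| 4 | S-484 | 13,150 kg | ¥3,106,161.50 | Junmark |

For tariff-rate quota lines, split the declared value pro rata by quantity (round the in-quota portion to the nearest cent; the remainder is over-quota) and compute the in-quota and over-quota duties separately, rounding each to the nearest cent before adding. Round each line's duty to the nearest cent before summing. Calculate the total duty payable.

¥987,348.14

Line 1 (W-743, Junmark, 1,010 units, ¥137,632.70):
Base rate for W-743 is 32.5%.
Origin Junmark qualifies under the Drenara–Junmark agreement and W-743 is covered: preferential rate Free applies instead.
Duty = ¥137,632.70 × 0% = ¥0.00.
Line 2 (S-548, Junmark, 1,964 kg, ¥378,855.60):
Base rate for S-548 is 13.5%.
Origin Junmark is the FTA partner but S-548 is not on the preference list; base rate stands.
Duty = ¥378,855.60 × 13.5% = ¥51,145.51.
Line 3 (K-337, Pelovia, 1,750 units, ¥67,812.50):
Base rate for K-337 is 17% + ¥2.33/unit.
Additional duty on K-337 from Pelovia: +41.8%. Applied ad valorem rate: 17% + 41.8% = 58.8%.
Duty = ¥67,812.50 × 58.8% + 1,750 × ¥2.33 = ¥43,951.25.
Line 4 (S-484, Junmark, 13,150 kg, ¥3,106,161.50):
Code S-484 is under a tariff-rate quota (threshold 4,803 kg). In-quota: 4,803 kg at 10%; over-quota: 8,347 kg at 39.5%.
Pro-rata value split: in-quota = ¥3,106,161.50 × 4,803/13,150 = ¥1,134,516.63; over-quota = ¥3,106,161.50 − ¥1,134,516.63 = ¥1,971,644.87.
In-quota duty = ¥1,134,516.63 × 10% = ¥113,451.66. Over-quota duty = ¥1,971,644.87 × 39.5% = ¥778,799.72.
Line duty = ¥113,451.66 + ¥778,799.72 = ¥892,251.38.
Total = ¥0.00 + ¥51,145.51 + ¥43,951.25 + ¥892,251.38 = ¥987,348.14.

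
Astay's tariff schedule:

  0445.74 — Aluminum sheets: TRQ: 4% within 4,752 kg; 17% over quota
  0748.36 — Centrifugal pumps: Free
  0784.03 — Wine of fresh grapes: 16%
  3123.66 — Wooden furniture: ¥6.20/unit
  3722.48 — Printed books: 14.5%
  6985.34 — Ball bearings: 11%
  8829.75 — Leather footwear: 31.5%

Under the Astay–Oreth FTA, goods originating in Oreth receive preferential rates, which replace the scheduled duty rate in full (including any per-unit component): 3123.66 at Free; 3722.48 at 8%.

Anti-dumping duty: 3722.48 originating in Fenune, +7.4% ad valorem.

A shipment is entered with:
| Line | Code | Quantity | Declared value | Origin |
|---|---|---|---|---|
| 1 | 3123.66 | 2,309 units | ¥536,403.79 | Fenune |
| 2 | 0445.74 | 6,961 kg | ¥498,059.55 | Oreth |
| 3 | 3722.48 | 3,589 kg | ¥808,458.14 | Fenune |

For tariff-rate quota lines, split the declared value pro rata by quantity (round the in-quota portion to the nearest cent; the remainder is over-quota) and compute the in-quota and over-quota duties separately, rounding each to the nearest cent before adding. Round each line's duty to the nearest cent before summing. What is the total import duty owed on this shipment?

¥231,837.52

Line 1 (3123.66, Fenune, 2,309 units, ¥536,403.79):
Base rate for 3123.66 is ¥6.20/unit.
3123.66 has an FTA preferential rate, but origin Fenune is not Oreth; base rate stands.
Duty = 2,309 × ¥6.20 = ¥14,315.80.
Line 2 (0445.74, Oreth, 6,961 kg, ¥498,059.55):
Code 0445.74 is under a tariff-rate quota (threshold 4,752 kg). In-quota: 4,752 kg at 4%; over-quota: 2,209 kg at 17%.
Pro-rata value split: in-quota = ¥498,059.55 × 4,752/6,961 = ¥340,005.60; over-quota = ¥498,059.55 − ¥340,005.60 = ¥158,053.95.
In-quota duty = ¥340,005.60 × 4% = ¥13,600.22. Over-quota duty = ¥158,053.95 × 17% = ¥26,869.17.
Line duty = ¥13,600.22 + ¥26,869.17 = ¥40,469.39.
Line 3 (3722.48, Fenune, 3,589 kg, ¥808,458.14):
Base rate for 3722.48 is 14.5%.
3722.48 has an FTA preferential rate, but origin Fenune is not Oreth; base rate stands.
Additional duty on 3722.48 from Fenune: +7.4%. Applied ad valorem rate: 14.5% + 7.4% = 21.9%.
Duty = ¥808,458.14 × 21.9% = ¥177,052.33.
Total = ¥14,315.80 + ¥40,469.39 + ¥177,052.33 = ¥231,837.52.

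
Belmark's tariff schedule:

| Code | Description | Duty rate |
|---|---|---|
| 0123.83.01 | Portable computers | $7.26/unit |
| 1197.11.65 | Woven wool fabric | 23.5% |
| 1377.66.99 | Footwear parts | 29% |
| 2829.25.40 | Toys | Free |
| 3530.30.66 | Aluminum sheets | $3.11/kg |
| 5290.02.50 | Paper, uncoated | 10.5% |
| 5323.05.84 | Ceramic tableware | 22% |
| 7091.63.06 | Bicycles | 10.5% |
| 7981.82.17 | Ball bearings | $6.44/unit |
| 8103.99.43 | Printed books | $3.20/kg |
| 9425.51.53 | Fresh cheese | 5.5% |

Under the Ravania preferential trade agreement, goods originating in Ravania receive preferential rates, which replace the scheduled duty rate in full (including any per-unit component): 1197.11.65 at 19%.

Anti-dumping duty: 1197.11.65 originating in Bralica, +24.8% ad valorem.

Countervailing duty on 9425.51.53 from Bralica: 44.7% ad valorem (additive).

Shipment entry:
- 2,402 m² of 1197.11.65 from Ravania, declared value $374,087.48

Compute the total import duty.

$71,076.62

Line 1 (1197.11.65, Ravania, 2,402 m², $374,087.48):
Base rate for 1197.11.65 is 23.5%.
Origin Ravania qualifies under the Belmark–Ravania agreement and 1197.11.65 is covered: preferential rate 19% applies instead.
The additional-duty order on 1197.11.65 targets Bralica, not Ravania; it does not apply.
Duty = $374,087.48 × 19% = $71,076.62.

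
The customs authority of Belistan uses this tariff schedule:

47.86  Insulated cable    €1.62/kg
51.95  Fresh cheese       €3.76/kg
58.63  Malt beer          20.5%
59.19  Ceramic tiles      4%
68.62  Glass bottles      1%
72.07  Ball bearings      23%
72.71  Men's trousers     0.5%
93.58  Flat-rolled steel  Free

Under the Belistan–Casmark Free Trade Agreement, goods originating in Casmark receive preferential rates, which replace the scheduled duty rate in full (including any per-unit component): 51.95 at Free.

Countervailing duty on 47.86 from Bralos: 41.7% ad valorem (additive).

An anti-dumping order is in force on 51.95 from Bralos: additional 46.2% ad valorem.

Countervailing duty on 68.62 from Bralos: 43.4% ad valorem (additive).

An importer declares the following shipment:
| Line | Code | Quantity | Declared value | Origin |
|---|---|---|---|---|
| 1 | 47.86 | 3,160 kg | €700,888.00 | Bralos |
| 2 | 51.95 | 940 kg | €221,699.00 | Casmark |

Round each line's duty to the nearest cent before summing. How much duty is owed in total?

Line 1 (47.86, Bralos, 3,160 kg, €700,888.00):
Base rate for 47.86 is €1.62/kg.
Additional duty on 47.86 from Bralos: +41.7% ad valorem. Applied ad valorem rate = 41.7%.
Duty = €700,888.00 × 41.7% + 3,160 × €1.62 = €297,389.50.
Line 2 (51.95, Casmark, 940 kg, €221,699.00):
Base rate for 51.95 is €3.76/kg.
Origin Casmark qualifies under the Belistan–Casmark agreement and 51.95 is covered: preferential rate Free applies instead.
The additional-duty order on 51.95 targets Bralos, not Casmark; it does not apply.
Duty = €221,699.00 × 0% = €0.00.
Total = €297,389.50 + €0.00 = €297,389.50.

€297,389.50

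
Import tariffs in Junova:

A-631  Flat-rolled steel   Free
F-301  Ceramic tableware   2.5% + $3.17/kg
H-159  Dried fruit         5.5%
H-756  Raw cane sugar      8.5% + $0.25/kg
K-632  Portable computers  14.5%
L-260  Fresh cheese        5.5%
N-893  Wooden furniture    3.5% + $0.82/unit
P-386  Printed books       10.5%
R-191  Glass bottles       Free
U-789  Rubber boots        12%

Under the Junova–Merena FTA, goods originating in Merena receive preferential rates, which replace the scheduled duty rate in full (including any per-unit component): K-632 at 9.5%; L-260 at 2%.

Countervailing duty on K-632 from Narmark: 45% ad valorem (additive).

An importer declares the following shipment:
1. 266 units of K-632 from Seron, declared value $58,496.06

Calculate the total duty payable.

$8,481.93

Line 1 (K-632, Seron, 266 units, $58,496.06):
Base rate for K-632 is 14.5%.
K-632 has an FTA preferential rate, but origin Seron is not Merena; base rate stands.
The additional-duty order on K-632 targets Narmark, not Seron; it does not apply.
Duty = $58,496.06 × 14.5% = $8,481.93.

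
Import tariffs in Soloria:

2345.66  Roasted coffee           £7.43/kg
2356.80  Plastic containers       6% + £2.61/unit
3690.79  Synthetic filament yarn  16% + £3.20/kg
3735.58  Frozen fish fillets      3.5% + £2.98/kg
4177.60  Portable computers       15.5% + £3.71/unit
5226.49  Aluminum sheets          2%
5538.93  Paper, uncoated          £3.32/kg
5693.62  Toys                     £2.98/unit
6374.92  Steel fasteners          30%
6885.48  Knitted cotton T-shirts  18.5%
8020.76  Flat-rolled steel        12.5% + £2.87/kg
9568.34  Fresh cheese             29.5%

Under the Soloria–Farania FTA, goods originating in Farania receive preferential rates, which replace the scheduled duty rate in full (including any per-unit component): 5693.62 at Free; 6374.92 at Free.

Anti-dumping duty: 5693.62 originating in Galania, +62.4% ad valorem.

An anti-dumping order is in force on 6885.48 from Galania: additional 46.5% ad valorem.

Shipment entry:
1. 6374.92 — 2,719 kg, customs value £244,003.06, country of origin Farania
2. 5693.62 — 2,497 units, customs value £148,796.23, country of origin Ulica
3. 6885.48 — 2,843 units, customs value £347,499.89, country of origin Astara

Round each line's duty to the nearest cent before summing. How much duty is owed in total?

£71,728.54

Line 1 (6374.92, Farania, 2,719 kg, £244,003.06):
Base rate for 6374.92 is 30%.
Origin Farania qualifies under the Soloria–Farania agreement and 6374.92 is covered: preferential rate Free applies instead.
Duty = £244,003.06 × 0% = £0.00.
Line 2 (5693.62, Ulica, 2,497 units, £148,796.23):
Base rate for 5693.62 is £2.98/unit.
5693.62 has an FTA preferential rate, but origin Ulica is not Farania; base rate stands.
The additional-duty order on 5693.62 targets Galania, not Ulica; it does not apply.
Duty = 2,497 × £2.98 = £7,441.06.
Line 3 (6885.48, Astara, 2,843 units, £347,499.89):
Base rate for 6885.48 is 18.5%.
The additional-duty order on 6885.48 targets Galania, not Astara; it does not apply.
Duty = £347,499.89 × 18.5% = £64,287.48.
Total = £0.00 + £7,441.06 + £64,287.48 = £71,728.54.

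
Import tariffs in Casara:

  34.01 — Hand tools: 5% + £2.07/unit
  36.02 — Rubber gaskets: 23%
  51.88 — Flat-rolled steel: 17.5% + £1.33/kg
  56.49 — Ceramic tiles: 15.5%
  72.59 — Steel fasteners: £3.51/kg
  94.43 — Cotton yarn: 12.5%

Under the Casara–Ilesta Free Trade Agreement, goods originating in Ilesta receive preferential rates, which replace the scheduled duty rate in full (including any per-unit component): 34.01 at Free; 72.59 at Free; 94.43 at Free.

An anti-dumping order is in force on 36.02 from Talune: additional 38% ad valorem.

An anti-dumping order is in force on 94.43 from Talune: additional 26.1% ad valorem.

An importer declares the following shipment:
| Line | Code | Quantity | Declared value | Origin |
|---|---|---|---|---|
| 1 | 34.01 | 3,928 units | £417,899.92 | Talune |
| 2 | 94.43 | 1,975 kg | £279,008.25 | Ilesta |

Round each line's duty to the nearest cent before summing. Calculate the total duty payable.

Line 1 (34.01, Talune, 3,928 units, £417,899.92):
Base rate for 34.01 is 5% + £2.07/unit.
34.01 has an FTA preferential rate, but origin Talune is not Ilesta; base rate stands.
Duty = £417,899.92 × 5% + 3,928 × £2.07 = £29,025.96.
Line 2 (94.43, Ilesta, 1,975 kg, £279,008.25):
Base rate for 94.43 is 12.5%.
Origin Ilesta qualifies under the Casara–Ilesta agreement and 94.43 is covered: preferential rate Free applies instead.
The additional-duty order on 94.43 targets Talune, not Ilesta; it does not apply.
Duty = £279,008.25 × 0% = £0.00.
Total = £29,025.96 + £0.00 = £29,025.96.

£29,025.96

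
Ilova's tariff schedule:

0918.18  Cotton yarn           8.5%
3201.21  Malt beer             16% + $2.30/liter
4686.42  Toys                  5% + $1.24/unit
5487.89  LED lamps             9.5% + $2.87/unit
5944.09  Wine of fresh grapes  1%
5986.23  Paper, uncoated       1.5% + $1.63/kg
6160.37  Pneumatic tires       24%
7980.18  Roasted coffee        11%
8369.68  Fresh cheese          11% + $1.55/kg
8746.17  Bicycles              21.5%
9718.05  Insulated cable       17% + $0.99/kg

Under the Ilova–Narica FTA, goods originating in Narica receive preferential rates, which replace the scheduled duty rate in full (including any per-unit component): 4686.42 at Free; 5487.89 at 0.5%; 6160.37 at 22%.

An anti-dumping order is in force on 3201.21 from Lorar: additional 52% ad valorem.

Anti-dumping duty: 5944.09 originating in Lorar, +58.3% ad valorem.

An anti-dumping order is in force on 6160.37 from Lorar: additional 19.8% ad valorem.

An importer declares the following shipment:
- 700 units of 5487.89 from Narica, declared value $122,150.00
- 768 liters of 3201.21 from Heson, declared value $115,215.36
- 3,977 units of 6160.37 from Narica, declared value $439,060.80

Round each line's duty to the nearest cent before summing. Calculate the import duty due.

Line 1 (5487.89, Narica, 700 units, $122,150.00):
Base rate for 5487.89 is 9.5% + $2.87/unit.
Origin Narica qualifies under the Ilova–Narica agreement and 5487.89 is covered: preferential rate 0.5% applies instead.
Duty = $122,150.00 × 0.5% = $610.75.
Line 2 (3201.21, Heson, 768 liters, $115,215.36):
Base rate for 3201.21 is 16% + $2.30/liter.
The additional-duty order on 3201.21 targets Lorar, not Heson; it does not apply.
Duty = $115,215.36 × 16% + 768 × $2.30 = $20,200.86.
Line 3 (6160.37, Narica, 3,977 units, $439,060.80):
Base rate for 6160.37 is 24%.
Origin Narica qualifies under the Ilova–Narica agreement and 6160.37 is covered: preferential rate 22% applies instead.
The additional-duty order on 6160.37 targets Lorar, not Narica; it does not apply.
Duty = $439,060.80 × 22% = $96,593.38.
Total = $610.75 + $20,200.86 + $96,593.38 = $117,404.99.

$117,404.99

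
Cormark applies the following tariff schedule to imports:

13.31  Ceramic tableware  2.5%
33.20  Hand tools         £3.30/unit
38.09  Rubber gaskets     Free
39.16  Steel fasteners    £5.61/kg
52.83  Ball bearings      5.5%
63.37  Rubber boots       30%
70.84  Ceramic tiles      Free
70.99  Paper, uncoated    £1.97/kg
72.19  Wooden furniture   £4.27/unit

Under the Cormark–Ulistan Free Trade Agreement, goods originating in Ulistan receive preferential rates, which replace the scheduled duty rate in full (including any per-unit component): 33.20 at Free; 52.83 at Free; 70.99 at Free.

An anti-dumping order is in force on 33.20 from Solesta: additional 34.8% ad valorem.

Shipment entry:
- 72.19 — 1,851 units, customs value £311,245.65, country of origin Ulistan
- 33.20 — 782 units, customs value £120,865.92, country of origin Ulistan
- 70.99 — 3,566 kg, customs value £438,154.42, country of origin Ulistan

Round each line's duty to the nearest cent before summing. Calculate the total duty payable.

Line 1 (72.19, Ulistan, 1,851 units, £311,245.65):
Base rate for 72.19 is £4.27/unit.
Origin Ulistan is the FTA partner but 72.19 is not on the preference list; base rate stands.
Duty = 1,851 × £4.27 = £7,903.77.
Line 2 (33.20, Ulistan, 782 units, £120,865.92):
Base rate for 33.20 is £3.30/unit.
Origin Ulistan qualifies under the Cormark–Ulistan agreement and 33.20 is covered: preferential rate Free applies instead.
The additional-duty order on 33.20 targets Solesta, not Ulistan; it does not apply.
Duty = £120,865.92 × 0% = £0.00.
Line 3 (70.99, Ulistan, 3,566 kg, £438,154.42):
Base rate for 70.99 is £1.97/kg.
Origin Ulistan qualifies under the Cormark–Ulistan agreement and 70.99 is covered: preferential rate Free applies instead.
Duty = £438,154.42 × 0% = £0.00.
Total = £7,903.77 + £0.00 + £0.00 = £7,903.77.

£7,903.77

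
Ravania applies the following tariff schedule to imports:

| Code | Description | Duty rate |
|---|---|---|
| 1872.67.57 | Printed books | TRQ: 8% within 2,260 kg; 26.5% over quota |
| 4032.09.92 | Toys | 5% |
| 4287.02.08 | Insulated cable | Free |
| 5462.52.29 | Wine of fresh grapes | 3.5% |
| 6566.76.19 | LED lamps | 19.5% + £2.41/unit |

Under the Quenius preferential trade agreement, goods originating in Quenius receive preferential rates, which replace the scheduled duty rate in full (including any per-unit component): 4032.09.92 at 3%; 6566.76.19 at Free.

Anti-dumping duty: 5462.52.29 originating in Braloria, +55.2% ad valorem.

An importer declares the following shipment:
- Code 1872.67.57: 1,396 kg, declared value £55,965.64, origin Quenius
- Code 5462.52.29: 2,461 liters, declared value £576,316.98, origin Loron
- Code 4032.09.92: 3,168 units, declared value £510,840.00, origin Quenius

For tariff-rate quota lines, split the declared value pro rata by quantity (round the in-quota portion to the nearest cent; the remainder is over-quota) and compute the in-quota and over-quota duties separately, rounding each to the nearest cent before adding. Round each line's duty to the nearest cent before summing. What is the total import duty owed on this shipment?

Line 1 (1872.67.57, Quenius, 1,396 kg, £55,965.64):
Code 1872.67.57 is under a tariff-rate quota (threshold 2,260 kg). Quantity 1,396 kg is within the quota, so the in-quota rate 8% applies to the full value.
Duty = £55,965.64 × 8% = £4,477.25.
Line 2 (5462.52.29, Loron, 2,461 liters, £576,316.98):
Base rate for 5462.52.29 is 3.5%.
The additional-duty order on 5462.52.29 targets Braloria, not Loron; it does not apply.
Duty = £576,316.98 × 3.5% = £20,171.09.
Line 3 (4032.09.92, Quenius, 3,168 units, £510,840.00):
Base rate for 4032.09.92 is 5%.
Origin Quenius qualifies under the Ravania–Quenius agreement and 4032.09.92 is covered: preferential rate 3% applies instead.
Duty = £510,840.00 × 3% = £15,325.20.
Total = £4,477.25 + £20,171.09 + £15,325.20 = £39,973.54.

£39,973.54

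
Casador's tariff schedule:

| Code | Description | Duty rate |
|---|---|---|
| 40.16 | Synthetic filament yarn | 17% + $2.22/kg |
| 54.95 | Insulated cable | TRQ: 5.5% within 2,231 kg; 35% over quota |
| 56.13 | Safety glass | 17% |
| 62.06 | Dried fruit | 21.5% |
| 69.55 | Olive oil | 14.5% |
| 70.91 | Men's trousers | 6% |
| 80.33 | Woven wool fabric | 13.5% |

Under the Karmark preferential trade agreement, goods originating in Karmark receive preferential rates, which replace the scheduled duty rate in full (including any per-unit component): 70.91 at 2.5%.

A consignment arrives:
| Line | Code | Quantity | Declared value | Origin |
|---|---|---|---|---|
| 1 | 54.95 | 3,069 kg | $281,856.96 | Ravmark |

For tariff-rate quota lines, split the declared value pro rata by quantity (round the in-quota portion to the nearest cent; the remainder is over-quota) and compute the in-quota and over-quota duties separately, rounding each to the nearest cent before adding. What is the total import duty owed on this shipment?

$38,205.90

Line 1 (54.95, Ravmark, 3,069 kg, $281,856.96):
Code 54.95 is under a tariff-rate quota (threshold 2,231 kg). In-quota: 2,231 kg at 5.5%; over-quota: 838 kg at 35%.
Pro-rata value split: in-quota = $281,856.96 × 2,231/3,069 = $204,895.04; over-quota = $281,856.96 − $204,895.04 = $76,961.92.
In-quota duty = $204,895.04 × 5.5% = $11,269.23. Over-quota duty = $76,961.92 × 35% = $26,936.67.
Line duty = $11,269.23 + $26,936.67 = $38,205.90.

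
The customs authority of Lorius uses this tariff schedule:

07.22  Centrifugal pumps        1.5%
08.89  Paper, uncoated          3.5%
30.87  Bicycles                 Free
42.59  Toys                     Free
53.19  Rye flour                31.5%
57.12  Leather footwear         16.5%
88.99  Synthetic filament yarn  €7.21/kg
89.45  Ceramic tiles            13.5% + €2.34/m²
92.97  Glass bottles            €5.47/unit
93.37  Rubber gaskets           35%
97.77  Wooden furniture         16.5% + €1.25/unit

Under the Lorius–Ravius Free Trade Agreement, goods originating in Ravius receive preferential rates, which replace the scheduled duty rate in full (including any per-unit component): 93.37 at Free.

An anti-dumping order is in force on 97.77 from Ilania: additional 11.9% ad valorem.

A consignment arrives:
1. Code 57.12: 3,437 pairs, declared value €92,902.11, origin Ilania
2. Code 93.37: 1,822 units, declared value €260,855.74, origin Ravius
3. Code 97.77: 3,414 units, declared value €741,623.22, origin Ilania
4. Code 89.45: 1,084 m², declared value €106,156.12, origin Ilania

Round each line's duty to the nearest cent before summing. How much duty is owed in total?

Line 1 (57.12, Ilania, 3,437 pairs, €92,902.11):
Base rate for 57.12 is 16.5%.
Duty = €92,902.11 × 16.5% = €15,328.85.
Line 2 (93.37, Ravius, 1,822 units, €260,855.74):
Base rate for 93.37 is 35%.
Origin Ravius qualifies under the Lorius–Ravius agreement and 93.37 is covered: preferential rate Free applies instead.
Duty = €260,855.74 × 0% = €0.00.
Line 3 (97.77, Ilania, 3,414 units, €741,623.22):
Base rate for 97.77 is 16.5% + €1.25/unit.
Additional duty on 97.77 from Ilania: +11.9%. Applied ad valorem rate: 16.5% + 11.9% = 28.4%.
Duty = €741,623.22 × 28.4% + 3,414 × €1.25 = €214,888.49.
Line 4 (89.45, Ilania, 1,084 m², €106,156.12):
Base rate for 89.45 is 13.5% + €2.34/m².
Duty = €106,156.12 × 13.5% + 1,084 × €2.34 = €16,867.64.
Total = €15,328.85 + €0.00 + €214,888.49 + €16,867.64 = €247,084.98.

€247,084.98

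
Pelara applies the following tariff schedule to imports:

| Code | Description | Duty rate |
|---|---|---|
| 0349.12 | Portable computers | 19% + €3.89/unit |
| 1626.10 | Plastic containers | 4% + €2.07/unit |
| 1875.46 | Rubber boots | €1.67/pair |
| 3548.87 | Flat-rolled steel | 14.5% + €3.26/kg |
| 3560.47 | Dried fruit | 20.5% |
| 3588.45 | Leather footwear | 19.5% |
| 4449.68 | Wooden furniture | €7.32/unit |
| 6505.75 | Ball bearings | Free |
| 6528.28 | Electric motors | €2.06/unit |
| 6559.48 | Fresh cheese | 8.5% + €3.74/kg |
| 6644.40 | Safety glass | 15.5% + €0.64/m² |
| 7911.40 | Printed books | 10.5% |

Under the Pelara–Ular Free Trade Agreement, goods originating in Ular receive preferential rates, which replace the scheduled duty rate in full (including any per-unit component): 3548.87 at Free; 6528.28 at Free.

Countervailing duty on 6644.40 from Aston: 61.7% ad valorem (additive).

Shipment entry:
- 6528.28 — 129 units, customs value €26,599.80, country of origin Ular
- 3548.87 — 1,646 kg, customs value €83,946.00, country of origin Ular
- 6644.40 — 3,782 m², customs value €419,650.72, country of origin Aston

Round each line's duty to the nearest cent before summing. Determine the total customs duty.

€326,390.84

Line 1 (6528.28, Ular, 129 units, €26,599.80):
Base rate for 6528.28 is €2.06/unit.
Origin Ular qualifies under the Pelara–Ular agreement and 6528.28 is covered: preferential rate Free applies instead.
Duty = €26,599.80 × 0% = €0.00.
Line 2 (3548.87, Ular, 1,646 kg, €83,946.00):
Base rate for 3548.87 is 14.5% + €3.26/kg.
Origin Ular qualifies under the Pelara–Ular agreement and 3548.87 is covered: preferential rate Free applies instead.
Duty = €83,946.00 × 0% = €0.00.
Line 3 (6644.40, Aston, 3,782 m², €419,650.72):
Base rate for 6644.40 is 15.5% + €0.64/m².
Additional duty on 6644.40 from Aston: +61.7%. Applied ad valorem rate: 15.5% + 61.7% = 77.2%.
Duty = €419,650.72 × 77.2% + 3,782 × €0.64 = €326,390.84.
Total = €0.00 + €0.00 + €326,390.84 = €326,390.84.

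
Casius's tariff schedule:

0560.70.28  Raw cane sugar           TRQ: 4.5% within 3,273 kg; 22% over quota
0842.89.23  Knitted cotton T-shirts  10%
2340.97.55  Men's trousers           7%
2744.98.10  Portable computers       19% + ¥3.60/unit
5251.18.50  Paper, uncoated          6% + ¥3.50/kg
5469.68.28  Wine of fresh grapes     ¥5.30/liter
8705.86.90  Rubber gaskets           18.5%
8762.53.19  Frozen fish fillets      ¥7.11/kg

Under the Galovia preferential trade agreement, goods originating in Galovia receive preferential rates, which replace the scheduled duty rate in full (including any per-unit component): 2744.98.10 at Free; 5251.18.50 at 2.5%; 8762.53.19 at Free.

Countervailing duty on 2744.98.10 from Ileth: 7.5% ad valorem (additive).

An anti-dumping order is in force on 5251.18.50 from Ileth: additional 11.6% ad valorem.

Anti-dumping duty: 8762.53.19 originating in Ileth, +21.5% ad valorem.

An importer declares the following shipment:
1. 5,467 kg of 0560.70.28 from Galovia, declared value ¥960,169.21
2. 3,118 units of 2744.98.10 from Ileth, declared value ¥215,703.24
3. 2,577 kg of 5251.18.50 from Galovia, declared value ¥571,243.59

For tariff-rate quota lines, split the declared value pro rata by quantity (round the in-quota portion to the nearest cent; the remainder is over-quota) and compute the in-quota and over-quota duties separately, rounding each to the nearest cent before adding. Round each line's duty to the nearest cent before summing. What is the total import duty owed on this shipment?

¥193,308.00

Line 1 (0560.70.28, Galovia, 5,467 kg, ¥960,169.21):
Code 0560.70.28 is under a tariff-rate quota (threshold 3,273 kg). In-quota: 3,273 kg at 4.5%; over-quota: 2,194 kg at 22%.
Pro-rata value split: in-quota = ¥960,169.21 × 3,273/5,467 = ¥574,836.99; over-quota = ¥960,169.21 − ¥574,836.99 = ¥385,332.22.
In-quota duty = ¥574,836.99 × 4.5% = ¥25,867.66. Over-quota duty = ¥385,332.22 × 22% = ¥84,773.09.
Line duty = ¥25,867.66 + ¥84,773.09 = ¥110,640.75.
Line 2 (2744.98.10, Ileth, 3,118 units, ¥215,703.24):
Base rate for 2744.98.10 is 19% + ¥3.60/unit.
2744.98.10 has an FTA preferential rate, but origin Ileth is not Galovia; base rate stands.
Additional duty on 2744.98.10 from Ileth: +7.5%. Applied ad valorem rate: 19% + 7.5% = 26.5%.
Duty = ¥215,703.24 × 26.5% + 3,118 × ¥3.60 = ¥68,386.16.
Line 3 (5251.18.50, Galovia, 2,577 kg, ¥571,243.59):
Base rate for 5251.18.50 is 6% + ¥3.50/kg.
Origin Galovia qualifies under the Casius–Galovia agreement and 5251.18.50 is covered: preferential rate 2.5% applies instead.
The additional-duty order on 5251.18.50 targets Ileth, not Galovia; it does not apply.
Duty = ¥571,243.59 × 2.5% = ¥14,281.09.
Total = ¥110,640.75 + ¥68,386.16 + ¥14,281.09 = ¥193,308.00.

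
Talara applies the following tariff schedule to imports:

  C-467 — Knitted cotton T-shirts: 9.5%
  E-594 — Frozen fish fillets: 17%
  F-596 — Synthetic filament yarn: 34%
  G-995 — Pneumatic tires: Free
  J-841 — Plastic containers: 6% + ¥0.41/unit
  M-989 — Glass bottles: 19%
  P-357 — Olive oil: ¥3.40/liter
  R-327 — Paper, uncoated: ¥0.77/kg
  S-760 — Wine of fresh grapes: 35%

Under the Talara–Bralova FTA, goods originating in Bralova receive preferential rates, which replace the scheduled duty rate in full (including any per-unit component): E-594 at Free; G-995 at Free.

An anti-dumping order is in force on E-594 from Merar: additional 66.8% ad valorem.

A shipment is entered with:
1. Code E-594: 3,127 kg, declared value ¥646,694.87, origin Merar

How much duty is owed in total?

Line 1 (E-594, Merar, 3,127 kg, ¥646,694.87):
Base rate for E-594 is 17%.
E-594 has an FTA preferential rate, but origin Merar is not Bralova; base rate stands.
Additional duty on E-594 from Merar: +66.8%. Applied ad valorem rate: 17% + 66.8% = 83.8%.
Duty = ¥646,694.87 × 83.8% = ¥541,930.30.

¥541,930.30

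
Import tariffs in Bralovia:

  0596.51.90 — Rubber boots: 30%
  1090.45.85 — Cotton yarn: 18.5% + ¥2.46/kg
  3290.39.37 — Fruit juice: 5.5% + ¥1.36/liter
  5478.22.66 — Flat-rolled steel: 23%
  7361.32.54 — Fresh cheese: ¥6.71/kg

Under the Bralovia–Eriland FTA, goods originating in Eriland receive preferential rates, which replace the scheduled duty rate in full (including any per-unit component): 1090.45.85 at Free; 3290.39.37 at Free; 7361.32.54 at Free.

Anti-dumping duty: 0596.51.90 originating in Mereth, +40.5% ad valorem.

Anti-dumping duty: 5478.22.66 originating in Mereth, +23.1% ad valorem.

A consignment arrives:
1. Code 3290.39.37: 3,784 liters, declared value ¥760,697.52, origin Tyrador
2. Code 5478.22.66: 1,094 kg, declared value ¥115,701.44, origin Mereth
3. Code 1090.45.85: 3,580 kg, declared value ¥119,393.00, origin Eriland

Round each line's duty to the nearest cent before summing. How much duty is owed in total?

¥100,322.96

Line 1 (3290.39.37, Tyrador, 3,784 liters, ¥760,697.52):
Base rate for 3290.39.37 is 5.5% + ¥1.36/liter.
3290.39.37 has an FTA preferential rate, but origin Tyrador is not Eriland; base rate stands.
Duty = ¥760,697.52 × 5.5% + 3,784 × ¥1.36 = ¥46,984.60.
Line 2 (5478.22.66, Mereth, 1,094 kg, ¥115,701.44):
Base rate for 5478.22.66 is 23%.
Additional duty on 5478.22.66 from Mereth: +23.1%. Applied ad valorem rate: 23% + 23.1% = 46.1%.
Duty = ¥115,701.44 × 46.1% = ¥53,338.36.
Line 3 (1090.45.85, Eriland, 3,580 kg, ¥119,393.00):
Base rate for 1090.45.85 is 18.5% + ¥2.46/kg.
Origin Eriland qualifies under the Bralovia–Eriland agreement and 1090.45.85 is covered: preferential rate Free applies instead.
Duty = ¥119,393.00 × 0% = ¥0.00.
Total = ¥46,984.60 + ¥53,338.36 + ¥0.00 = ¥100,322.96.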